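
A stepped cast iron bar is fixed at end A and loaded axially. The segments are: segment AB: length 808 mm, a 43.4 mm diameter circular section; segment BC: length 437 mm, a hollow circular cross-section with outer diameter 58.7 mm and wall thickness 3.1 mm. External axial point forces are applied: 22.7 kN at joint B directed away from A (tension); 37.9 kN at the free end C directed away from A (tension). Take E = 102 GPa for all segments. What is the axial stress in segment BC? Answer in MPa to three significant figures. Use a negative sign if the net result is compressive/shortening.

Internal axial forces (sectioning from the free end, tension +): N_BC = 37.9 kN, N_AB = 60.6 kN.
A_BC = 541.5 mm².
σ_BC = N_BC/A_BC = 37900/541.5 = 69.99 MPa.

70.0 MPa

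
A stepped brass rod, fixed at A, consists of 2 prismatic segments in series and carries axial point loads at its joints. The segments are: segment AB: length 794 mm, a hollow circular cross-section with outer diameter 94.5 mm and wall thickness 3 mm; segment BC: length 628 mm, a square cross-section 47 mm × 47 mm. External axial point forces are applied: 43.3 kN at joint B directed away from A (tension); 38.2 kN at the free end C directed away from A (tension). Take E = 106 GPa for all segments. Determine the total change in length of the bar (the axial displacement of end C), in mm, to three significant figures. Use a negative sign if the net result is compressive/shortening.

0.810 mm

Internal axial forces (sectioning from the free end, tension +): N_BC = 38.2 kN, N_AB = 81.5 kN.
A_AB = 862.4 mm².
A_BC = 2209 mm².
δ_AB = 81500·794/(862.4·106000) = 0.7079 mm
δ_BC = 38200·628/(2209·106000) = 0.1025 mm
δ = Σδ_i = 0.8104 mm.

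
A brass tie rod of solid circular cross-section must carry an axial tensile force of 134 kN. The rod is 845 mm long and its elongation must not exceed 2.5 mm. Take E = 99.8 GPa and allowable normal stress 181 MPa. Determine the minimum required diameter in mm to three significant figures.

Required area A ≥ P/σ_allow = 134000/181 = 740.3 mm².
For a solid circular section, d ≥ √(4A/π) = 30.7 mm.
Elongation limit: A ≥ PL/(Eδ_allow) = 134000·845/(99800·2.5) = 453.8 mm² ⇒ d ≥ 24.04 mm.
The stress limit governs.

30.7 mm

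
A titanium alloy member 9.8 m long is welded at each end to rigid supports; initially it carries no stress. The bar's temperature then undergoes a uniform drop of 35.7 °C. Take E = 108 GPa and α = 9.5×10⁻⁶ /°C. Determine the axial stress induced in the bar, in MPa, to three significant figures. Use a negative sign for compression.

Free thermal expansion αLΔT = 9.5e-6 · 9800 · -35.7 = -3.324 mm.
The walls impose strain ε = −(-3.324)/9800 = 3.3915e-04; σ = Eε = 108000 · 3.3915e-04 = 36.63 MPa.

36.6 MPa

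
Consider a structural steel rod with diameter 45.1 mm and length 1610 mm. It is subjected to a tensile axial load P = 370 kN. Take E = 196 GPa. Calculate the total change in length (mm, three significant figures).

1.90 mm

A = 1598 mm².
δ_mech = NL/(AE) = 370000·1610/(1598·196000) = 1.903 mm.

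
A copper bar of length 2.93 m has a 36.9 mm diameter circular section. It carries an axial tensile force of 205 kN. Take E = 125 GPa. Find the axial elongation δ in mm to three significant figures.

A = 1069 mm².
δ_mech = NL/(AE) = 205000·2930/(1069·125000) = 4.493 mm.

4.49 mm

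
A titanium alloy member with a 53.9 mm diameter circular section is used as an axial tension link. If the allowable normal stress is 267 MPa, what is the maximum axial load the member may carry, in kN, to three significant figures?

609 kN

A = 2282 mm².
P_max = σ_allow · A = 267 · 2282 = 609200 N = 609.2 kN.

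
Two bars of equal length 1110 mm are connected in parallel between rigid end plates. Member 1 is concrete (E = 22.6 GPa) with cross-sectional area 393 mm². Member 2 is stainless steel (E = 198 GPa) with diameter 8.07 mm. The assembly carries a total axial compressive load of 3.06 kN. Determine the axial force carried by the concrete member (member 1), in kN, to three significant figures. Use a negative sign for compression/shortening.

-1.43 kN

A_2 = 51.15 mm².
Equal strain + equilibrium ⇒ each member carries load in proportion to AE: A₁E₁ = 8882000 N, A₂E₂ = 10130000 N, ΣAE = 19010000 N.
F₁ = P·A₁E₁/ΣAE = -3060·8882000/19010000 = -1430 N.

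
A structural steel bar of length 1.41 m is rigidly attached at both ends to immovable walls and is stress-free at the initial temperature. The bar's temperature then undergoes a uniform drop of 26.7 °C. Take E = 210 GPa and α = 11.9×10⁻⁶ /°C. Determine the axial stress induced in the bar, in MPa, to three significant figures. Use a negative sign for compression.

Free thermal expansion αLΔT = 11.9e-6 · 1410 · -26.7 = -0.448 mm.
The walls impose strain ε = −(-0.448)/1410 = 3.1773e-04; σ = Eε = 210000 · 3.1773e-04 = 66.72 MPa.

66.7 MPa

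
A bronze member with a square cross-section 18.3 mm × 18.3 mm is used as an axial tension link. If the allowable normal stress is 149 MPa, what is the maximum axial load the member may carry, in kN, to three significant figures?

A = 334.9 mm².
P_max = σ_allow · A = 149 · 334.9 = 49900 N = 49.9 kN.

49.9 kN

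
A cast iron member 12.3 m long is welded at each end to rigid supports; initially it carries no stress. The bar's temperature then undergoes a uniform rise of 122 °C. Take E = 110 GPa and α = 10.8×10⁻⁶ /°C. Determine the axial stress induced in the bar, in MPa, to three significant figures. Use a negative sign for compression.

Free thermal expansion αLΔT = 10.8e-6 · 12300 · 122 = 16.21 mm.
The walls impose strain ε = −(16.21)/12300 = -1.3176e-03; σ = Eε = 110000 · -1.3176e-03 = -144.9 MPa.

-145 MPa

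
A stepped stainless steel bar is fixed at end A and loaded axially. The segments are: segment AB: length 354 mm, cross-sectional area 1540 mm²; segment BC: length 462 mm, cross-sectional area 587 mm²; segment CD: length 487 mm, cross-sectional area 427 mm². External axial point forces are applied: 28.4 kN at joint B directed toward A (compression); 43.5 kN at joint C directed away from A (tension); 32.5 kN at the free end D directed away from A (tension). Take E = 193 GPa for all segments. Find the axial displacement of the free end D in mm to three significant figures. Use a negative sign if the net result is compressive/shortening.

Internal axial forces (sectioning from the free end, tension +): N_CD = 32.5 kN, N_BC = 76 kN, N_AB = 47.6 kN.
δ_AB = 47600·354/(1540·193000) = 0.05669 mm
δ_BC = 76000·462/(587·193000) = 0.3099 mm
δ_CD = 32500·487/(427·193000) = 0.1921 mm
δ = Σδ_i = 0.5587 mm.

0.559 mm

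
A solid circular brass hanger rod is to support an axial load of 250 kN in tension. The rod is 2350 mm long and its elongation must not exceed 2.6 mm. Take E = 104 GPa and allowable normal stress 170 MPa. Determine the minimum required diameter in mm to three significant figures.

52.6 mm

Required area A ≥ P/σ_allow = 250000/170 = 1471 mm².
For a solid circular section, d ≥ √(4A/π) = 43.27 mm.
Elongation limit: A ≥ PL/(Eδ_allow) = 250000·2350/(104000·2.6) = 2173 mm² ⇒ d ≥ 52.6 mm.
The elongation limit governs.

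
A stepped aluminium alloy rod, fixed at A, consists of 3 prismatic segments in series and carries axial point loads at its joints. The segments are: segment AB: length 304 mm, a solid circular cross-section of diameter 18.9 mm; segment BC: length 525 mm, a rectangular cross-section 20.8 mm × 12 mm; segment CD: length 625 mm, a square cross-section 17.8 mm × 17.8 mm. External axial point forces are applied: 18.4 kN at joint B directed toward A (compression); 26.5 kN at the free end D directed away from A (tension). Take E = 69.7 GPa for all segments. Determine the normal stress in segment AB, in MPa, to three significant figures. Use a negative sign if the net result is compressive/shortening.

28.9 MPa

Internal axial forces (sectioning from the free end, tension +): N_CD = 26.5 kN, N_BC = 26.5 kN, N_AB = 8.1 kN.
A_AB = 280.6 mm².
σ_AB = N_AB/A_AB = 8100/280.6 = 28.87 MPa.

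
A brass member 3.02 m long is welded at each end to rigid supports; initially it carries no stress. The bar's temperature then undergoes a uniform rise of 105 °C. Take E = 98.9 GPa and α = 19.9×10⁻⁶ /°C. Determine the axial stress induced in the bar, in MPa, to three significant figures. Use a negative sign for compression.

-207 MPa

Free thermal expansion αLΔT = 19.9e-6 · 3020 · 105 = 6.31 mm.
The walls impose strain ε = −(6.31)/3020 = -2.0895e-03; σ = Eε = 98900 · -2.0895e-03 = -206.7 MPa.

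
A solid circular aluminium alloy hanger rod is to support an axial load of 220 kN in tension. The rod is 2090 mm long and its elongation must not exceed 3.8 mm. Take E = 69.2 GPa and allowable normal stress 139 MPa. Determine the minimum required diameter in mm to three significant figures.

Required area A ≥ P/σ_allow = 220000/139 = 1583 mm².
For a solid circular section, d ≥ √(4A/π) = 44.89 mm.
Elongation limit: A ≥ PL/(Eδ_allow) = 220000·2090/(69200·3.8) = 1749 mm² ⇒ d ≥ 47.18 mm.
The elongation limit governs.

47.2 mm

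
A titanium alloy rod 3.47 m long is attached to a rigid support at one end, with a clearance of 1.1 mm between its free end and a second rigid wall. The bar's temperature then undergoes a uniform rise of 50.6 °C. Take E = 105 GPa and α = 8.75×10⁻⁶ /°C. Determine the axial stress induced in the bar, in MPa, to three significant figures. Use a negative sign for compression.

-13.2 MPa

Free thermal expansion αLΔT = 8.75e-6 · 3470 · 50.6 = 1.536 mm.
The walls engage after the gap closes; constrained expansion = 1.536 − 1.1 = 0.4363 mm.
The walls impose strain ε = −(0.4363)/3470 = -1.2575e-04; σ = Eε = 105000 · -1.2575e-04 = -13.2 MPa.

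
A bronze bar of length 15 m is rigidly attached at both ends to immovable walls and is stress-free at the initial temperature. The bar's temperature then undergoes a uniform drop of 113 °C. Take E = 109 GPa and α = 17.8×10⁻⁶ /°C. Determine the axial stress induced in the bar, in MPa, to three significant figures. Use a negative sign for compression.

219 MPa

Free thermal expansion αLΔT = 17.8e-6 · 15000 · -113 = -30.17 mm.
The walls impose strain ε = −(-30.17)/15000 = 2.0114e-03; σ = Eε = 109000 · 2.0114e-03 = 219.2 MPa.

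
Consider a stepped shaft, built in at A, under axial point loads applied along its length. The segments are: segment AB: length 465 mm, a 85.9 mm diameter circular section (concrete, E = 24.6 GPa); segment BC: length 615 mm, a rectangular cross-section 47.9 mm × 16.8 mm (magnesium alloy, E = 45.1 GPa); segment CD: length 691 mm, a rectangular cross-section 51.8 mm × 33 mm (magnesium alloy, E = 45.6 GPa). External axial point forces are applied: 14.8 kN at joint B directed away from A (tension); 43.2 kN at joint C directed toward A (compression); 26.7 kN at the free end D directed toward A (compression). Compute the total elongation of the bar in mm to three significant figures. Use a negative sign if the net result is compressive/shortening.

Internal axial forces (sectioning from the free end, tension +): N_CD = -26.7 kN, N_BC = -69.9 kN, N_AB = -55.1 kN.
A_AB = 5795 mm².
A_BC = 804.7 mm².
A_CD = 1709 mm².
δ_AB = -55100·465/(5795·24600) = -0.1797 mm
δ_BC = -69900·615/(804.7·45100) = -1.184 mm
δ_CD = -26700·691/(1709·45600) = -0.2367 mm
δ = Σδ_i = -1.601 mm.

-1.60 mm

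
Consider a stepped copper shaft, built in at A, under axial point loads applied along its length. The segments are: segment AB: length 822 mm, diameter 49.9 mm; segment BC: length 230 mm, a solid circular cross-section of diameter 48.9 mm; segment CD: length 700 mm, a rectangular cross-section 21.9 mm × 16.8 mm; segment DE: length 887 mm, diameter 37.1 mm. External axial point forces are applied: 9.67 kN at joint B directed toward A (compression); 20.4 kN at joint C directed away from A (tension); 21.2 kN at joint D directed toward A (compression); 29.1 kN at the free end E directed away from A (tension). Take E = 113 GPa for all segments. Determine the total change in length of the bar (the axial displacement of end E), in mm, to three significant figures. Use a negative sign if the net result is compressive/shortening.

0.444 mm

Internal axial forces (sectioning from the free end, tension +): N_DE = 29.1 kN, N_CD = 7.9 kN, N_BC = 28.3 kN, N_AB = 18.63 kN.
A_AB = 1956 mm².
A_BC = 1878 mm².
A_CD = 367.9 mm².
A_DE = 1081 mm².
δ_AB = 18630·822/(1956·113000) = 0.0693 mm
δ_BC = 28300·230/(1878·113000) = 0.03067 mm
δ_CD = 7900·700/(367.9·113000) = 0.133 mm
δ_DE = 29100·887/(1081·113000) = 0.2113 mm
δ = Σδ_i = 0.4443 mm.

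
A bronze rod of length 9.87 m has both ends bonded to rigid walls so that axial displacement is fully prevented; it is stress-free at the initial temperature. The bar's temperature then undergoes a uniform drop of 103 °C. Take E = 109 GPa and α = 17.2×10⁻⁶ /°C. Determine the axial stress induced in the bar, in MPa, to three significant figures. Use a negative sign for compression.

193 MPa

Free thermal expansion αLΔT = 17.2e-6 · 9870 · -103 = -17.49 mm.
The walls impose strain ε = −(-17.49)/9870 = 1.7716e-03; σ = Eε = 109000 · 1.7716e-03 = 193.1 MPa.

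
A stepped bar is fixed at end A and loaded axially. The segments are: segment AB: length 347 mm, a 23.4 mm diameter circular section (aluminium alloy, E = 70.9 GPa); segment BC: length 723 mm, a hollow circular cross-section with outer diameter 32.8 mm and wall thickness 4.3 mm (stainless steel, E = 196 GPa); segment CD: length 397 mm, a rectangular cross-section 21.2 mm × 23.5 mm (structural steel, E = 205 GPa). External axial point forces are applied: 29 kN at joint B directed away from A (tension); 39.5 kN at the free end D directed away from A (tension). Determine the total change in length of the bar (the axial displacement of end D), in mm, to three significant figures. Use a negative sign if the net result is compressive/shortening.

Internal axial forces (sectioning from the free end, tension +): N_CD = 39.5 kN, N_BC = 39.5 kN, N_AB = 68.5 kN.
A_AB = 430.1 mm².
A_BC = 385 mm².
A_CD = 498.2 mm².
δ_AB = 68500·347/(430.1·70900) = 0.7796 mm
δ_BC = 39500·723/(385·196000) = 0.3785 mm
δ_CD = 39500·397/(498.2·205000) = 0.1535 mm
δ = Σδ_i = 1.312 mm.

1.31 mm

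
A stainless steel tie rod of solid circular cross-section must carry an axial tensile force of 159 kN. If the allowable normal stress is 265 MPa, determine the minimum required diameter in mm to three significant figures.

27.6 mm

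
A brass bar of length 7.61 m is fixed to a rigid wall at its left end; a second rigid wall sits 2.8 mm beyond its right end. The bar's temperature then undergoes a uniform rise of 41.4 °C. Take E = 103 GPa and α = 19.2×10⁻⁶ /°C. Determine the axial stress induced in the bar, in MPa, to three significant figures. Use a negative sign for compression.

Free thermal expansion αLΔT = 19.2e-6 · 7610 · 41.4 = 6.049 mm.
The walls engage after the gap closes; constrained expansion = 6.049 − 2.8 = 3.249 mm.
The walls impose strain ε = −(3.249)/7610 = -4.2694e-04; σ = Eε = 103000 · -4.2694e-04 = -43.98 MPa.

-44.0 MPa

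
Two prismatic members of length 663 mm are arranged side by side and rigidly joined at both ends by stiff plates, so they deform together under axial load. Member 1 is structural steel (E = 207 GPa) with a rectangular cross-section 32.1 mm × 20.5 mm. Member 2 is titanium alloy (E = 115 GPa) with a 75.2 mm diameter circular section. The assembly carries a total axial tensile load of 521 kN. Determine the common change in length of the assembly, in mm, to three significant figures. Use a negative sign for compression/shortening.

A_1 = 658.1 mm².
A_2 = 4441 mm².
Equal strain + equilibrium ⇒ each member carries load in proportion to AE: A₁E₁ = 136200000 N, A₂E₂ = 510800000 N, ΣAE = 647000000 N.
δ = PL/ΣAE = 521000·663/647000000 = 0.5339 mm.

0.534 mm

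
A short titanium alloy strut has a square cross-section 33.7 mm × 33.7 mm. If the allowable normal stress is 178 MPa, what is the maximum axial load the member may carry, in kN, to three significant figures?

A = 1136 mm².
P_max = σ_allow · A = 178 · 1136 = 202200 N = 202.2 kN.

202 kN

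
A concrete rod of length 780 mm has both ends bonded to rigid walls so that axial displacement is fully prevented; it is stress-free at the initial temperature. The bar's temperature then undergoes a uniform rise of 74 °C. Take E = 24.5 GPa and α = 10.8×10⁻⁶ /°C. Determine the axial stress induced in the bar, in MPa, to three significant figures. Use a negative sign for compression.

Free thermal expansion αLΔT = 10.8e-6 · 780 · 74 = 0.6234 mm.
The walls impose strain ε = −(0.6234)/780 = -7.9920e-04; σ = Eε = 24500 · -7.9920e-04 = -19.58 MPa.

-19.6 MPa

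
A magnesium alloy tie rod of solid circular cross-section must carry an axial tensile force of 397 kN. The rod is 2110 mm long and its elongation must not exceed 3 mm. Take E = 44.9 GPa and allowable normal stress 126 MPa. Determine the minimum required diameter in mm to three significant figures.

89.0 mm

Required area A ≥ P/σ_allow = 397000/126 = 3151 mm².
For a solid circular section, d ≥ √(4A/π) = 63.34 mm.
Elongation limit: A ≥ PL/(Eδ_allow) = 397000·2110/(44900·3) = 6219 mm² ⇒ d ≥ 88.98 mm.
The elongation limit governs.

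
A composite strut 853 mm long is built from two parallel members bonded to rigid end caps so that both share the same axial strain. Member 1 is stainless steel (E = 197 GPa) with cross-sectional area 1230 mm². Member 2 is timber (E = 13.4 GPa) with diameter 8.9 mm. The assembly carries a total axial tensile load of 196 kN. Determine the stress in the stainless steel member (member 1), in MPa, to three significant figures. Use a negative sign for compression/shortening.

159 MPa

A_2 = 62.21 mm².
Equal strain + equilibrium ⇒ each member carries load in proportion to AE: A₁E₁ = 242300000 N, A₂E₂ = 833600 N, ΣAE = 243100000 N.
σ₁ = P·E₁/ΣAE = 196000·197000/243100000 = 158.8 MPa.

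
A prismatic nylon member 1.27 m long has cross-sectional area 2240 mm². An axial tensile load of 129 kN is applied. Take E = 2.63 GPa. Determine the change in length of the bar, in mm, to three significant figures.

27.8 mm

δ_mech = NL/(AE) = 129000·1270/(2240·2630) = 27.81 mm.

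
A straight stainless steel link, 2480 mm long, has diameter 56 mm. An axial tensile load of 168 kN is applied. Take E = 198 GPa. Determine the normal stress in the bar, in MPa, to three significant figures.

68.2 MPa

A = 2463 mm².
σ = N/A = 168000/2463 = 68.21 MPa.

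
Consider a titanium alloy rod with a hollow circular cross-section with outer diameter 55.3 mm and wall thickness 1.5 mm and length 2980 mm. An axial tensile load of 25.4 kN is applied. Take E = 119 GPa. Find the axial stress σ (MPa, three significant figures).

100 MPa

A = 253.5 mm².
σ = N/A = 25400/253.5 = 100.2 MPa.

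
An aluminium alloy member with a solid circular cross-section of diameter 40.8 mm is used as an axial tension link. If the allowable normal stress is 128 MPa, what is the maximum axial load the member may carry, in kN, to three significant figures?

A = 1307 mm².
P_max = σ_allow · A = 128 · 1307 = 167300 N = 167.3 kN.

167 kN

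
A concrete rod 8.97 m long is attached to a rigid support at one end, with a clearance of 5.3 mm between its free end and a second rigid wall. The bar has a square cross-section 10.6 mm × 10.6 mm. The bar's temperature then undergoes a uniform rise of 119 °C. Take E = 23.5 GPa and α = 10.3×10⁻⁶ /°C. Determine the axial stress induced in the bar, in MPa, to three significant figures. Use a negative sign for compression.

Free thermal expansion αLΔT = 10.3e-6 · 8970 · 119 = 10.99 mm.
The walls engage after the gap closes; constrained expansion = 10.99 − 5.3 = 5.695 mm.
The walls impose strain ε = −(5.695)/8970 = -6.3484e-04; σ = Eε = 23500 · -6.3484e-04 = -14.92 MPa.

-14.9 MPa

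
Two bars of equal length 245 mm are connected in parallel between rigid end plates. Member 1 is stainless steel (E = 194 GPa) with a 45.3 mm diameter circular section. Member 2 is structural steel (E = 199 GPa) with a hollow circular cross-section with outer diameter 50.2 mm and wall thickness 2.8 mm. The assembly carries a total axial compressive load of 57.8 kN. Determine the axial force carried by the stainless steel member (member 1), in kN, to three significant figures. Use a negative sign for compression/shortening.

-45.7 kN

A_1 = 1612 mm².
A_2 = 417 mm².
Equal strain + equilibrium ⇒ each member carries load in proportion to AE: A₁E₁ = 312700000 N, A₂E₂ = 82970000 N, ΣAE = 395600000 N.
F₁ = P·A₁E₁/ΣAE = -57800·312700000/395600000 = -45680 N.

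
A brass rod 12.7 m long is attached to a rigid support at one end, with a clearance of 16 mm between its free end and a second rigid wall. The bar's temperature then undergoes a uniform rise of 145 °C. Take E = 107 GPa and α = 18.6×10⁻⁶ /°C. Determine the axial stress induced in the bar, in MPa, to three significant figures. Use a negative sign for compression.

-154 MPa

Free thermal expansion αLΔT = 18.6e-6 · 12700 · 145 = 34.25 mm.
The walls engage after the gap closes; constrained expansion = 34.25 − 16 = 18.25 mm.
The walls impose strain ε = −(18.25)/12700 = -1.4372e-03; σ = Eε = 107000 · -1.4372e-03 = -153.8 MPa.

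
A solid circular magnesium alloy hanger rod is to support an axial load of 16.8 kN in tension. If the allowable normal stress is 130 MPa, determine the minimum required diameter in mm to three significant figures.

Required area A ≥ P/σ_allow = 16800/130 = 129.2 mm².
For a solid circular section, d ≥ √(4A/π) = 12.83 mm.

12.8 mm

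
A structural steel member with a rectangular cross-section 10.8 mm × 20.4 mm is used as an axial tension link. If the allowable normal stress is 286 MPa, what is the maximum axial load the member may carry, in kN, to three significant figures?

63.0 kN

A = 220.3 mm².
P_max = σ_allow · A = 286 · 220.3 = 63010 N = 63.01 kN.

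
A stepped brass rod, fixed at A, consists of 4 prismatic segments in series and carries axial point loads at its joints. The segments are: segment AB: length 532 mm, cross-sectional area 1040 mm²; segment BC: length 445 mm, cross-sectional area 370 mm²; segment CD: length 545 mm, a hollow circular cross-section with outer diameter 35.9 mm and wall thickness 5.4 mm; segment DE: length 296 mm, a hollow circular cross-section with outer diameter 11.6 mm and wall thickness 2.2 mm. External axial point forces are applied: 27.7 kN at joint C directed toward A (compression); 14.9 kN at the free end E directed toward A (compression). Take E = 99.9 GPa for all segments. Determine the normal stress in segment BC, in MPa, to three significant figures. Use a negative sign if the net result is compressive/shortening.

-115 MPa

Internal axial forces (sectioning from the free end, tension +): N_DE = -14.9 kN, N_CD = -14.9 kN, N_BC = -42.6 kN, N_AB = -42.6 kN.
σ_BC = N_BC/A_BC = -42600/370 = -115.1 MPa.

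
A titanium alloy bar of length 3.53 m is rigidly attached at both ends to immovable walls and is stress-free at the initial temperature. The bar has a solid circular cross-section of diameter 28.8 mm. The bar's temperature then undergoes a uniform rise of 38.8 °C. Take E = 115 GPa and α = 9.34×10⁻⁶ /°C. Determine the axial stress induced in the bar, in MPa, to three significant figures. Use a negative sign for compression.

-41.7 MPa

Free thermal expansion αLΔT = 9.34e-6 · 3530 · 38.8 = 1.279 mm.
The walls impose strain ε = −(1.279)/3530 = -3.6239e-04; σ = Eε = 115000 · -3.6239e-04 = -41.68 MPa.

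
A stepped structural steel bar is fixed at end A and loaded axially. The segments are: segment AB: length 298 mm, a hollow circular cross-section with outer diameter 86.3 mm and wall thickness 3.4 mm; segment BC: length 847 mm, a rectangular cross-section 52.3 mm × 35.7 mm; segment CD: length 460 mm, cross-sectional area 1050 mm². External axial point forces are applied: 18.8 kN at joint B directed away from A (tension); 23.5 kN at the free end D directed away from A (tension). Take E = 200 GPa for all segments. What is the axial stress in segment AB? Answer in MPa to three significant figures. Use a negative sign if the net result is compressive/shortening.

Internal axial forces (sectioning from the free end, tension +): N_CD = 23.5 kN, N_BC = 23.5 kN, N_AB = 42.3 kN.
A_AB = 885.5 mm².
σ_AB = N_AB/A_AB = 42300/885.5 = 47.77 MPa.

47.8 MPa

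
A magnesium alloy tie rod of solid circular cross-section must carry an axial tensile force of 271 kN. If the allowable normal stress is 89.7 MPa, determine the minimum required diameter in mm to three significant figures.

Required area A ≥ P/σ_allow = 271000/89.7 = 3021 mm².
For a solid circular section, d ≥ √(4A/π) = 62.02 mm.

62.0 mm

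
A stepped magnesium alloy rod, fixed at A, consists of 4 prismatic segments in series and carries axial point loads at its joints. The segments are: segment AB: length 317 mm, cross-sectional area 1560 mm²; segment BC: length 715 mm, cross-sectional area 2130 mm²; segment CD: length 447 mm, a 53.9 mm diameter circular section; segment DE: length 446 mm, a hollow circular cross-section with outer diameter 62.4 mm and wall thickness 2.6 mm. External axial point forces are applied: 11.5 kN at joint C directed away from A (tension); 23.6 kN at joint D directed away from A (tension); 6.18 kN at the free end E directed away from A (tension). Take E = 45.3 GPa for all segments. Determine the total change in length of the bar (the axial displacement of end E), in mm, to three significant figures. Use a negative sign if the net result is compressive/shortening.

Internal axial forces (sectioning from the free end, tension +): N_DE = 6.18 kN, N_CD = 29.78 kN, N_BC = 41.28 kN, N_AB = 41.28 kN.
A_CD = 2282 mm².
A_DE = 488.5 mm².
δ_AB = 41280·317/(1560·45300) = 0.1852 mm
δ_BC = 41280·715/(2130·45300) = 0.3059 mm
δ_CD = 29780·447/(2282·45300) = 0.1288 mm
δ_DE = 6180·446/(488.5·45300) = 0.1246 mm
δ = Σδ_i = 0.7444 mm.

0.744 mm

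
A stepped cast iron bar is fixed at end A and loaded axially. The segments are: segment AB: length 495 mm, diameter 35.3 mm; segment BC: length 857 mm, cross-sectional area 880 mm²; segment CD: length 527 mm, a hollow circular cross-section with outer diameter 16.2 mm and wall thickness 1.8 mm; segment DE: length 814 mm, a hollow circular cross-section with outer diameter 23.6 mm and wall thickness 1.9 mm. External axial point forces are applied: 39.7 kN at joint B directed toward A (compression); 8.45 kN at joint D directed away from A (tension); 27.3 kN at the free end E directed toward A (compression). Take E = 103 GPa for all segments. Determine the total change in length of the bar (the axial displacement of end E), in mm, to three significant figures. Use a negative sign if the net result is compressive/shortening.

-3.32 mm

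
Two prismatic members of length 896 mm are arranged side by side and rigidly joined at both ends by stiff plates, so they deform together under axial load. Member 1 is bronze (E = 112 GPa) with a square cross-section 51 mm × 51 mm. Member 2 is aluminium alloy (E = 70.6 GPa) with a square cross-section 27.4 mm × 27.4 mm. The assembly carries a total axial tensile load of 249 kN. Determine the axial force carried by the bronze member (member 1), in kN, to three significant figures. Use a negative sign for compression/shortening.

211 kN

A_1 = 2601 mm².
A_2 = 750.8 mm².
Equal strain + equilibrium ⇒ each member carries load in proportion to AE: A₁E₁ = 291300000 N, A₂E₂ = 53000000 N, ΣAE = 344300000 N.
F₁ = P·A₁E₁/ΣAE = 249000·291300000/344300000 = 210700 N.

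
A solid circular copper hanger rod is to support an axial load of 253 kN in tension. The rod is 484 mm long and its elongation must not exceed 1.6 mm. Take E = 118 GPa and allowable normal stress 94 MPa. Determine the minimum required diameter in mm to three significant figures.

58.5 mm

Required area A ≥ P/σ_allow = 253000/94 = 2691 mm².
For a solid circular section, d ≥ √(4A/π) = 58.54 mm.
Elongation limit: A ≥ PL/(Eδ_allow) = 253000·484/(118000·1.6) = 648.6 mm² ⇒ d ≥ 28.74 mm.
The stress limit governs.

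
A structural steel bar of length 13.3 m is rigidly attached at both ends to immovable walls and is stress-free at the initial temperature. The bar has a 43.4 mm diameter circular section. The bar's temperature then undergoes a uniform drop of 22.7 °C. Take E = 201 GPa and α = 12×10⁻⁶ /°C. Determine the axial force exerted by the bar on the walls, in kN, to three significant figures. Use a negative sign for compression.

Free thermal expansion αLΔT = 12e-6 · 13300 · -22.7 = -3.623 mm.
The walls impose strain ε = −(-3.623)/13300 = 2.7240e-04; σ = Eε = 201000 · 2.7240e-04 = 54.75 MPa.
Wall reaction R = σ·A = 54.75·1479 = 81000 N = 81 kN.

81.0 kN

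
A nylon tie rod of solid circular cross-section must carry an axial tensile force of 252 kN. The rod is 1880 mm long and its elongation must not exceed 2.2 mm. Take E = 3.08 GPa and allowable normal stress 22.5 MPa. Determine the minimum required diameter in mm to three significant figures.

Required area A ≥ P/σ_allow = 252000/22.5 = 11200 mm².
For a solid circular section, d ≥ √(4A/π) = 119.4 mm.
Elongation limit: A ≥ PL/(Eδ_allow) = 252000·1880/(3080·2.2) = 69920 mm² ⇒ d ≥ 298.4 mm.
The elongation limit governs.

298 mm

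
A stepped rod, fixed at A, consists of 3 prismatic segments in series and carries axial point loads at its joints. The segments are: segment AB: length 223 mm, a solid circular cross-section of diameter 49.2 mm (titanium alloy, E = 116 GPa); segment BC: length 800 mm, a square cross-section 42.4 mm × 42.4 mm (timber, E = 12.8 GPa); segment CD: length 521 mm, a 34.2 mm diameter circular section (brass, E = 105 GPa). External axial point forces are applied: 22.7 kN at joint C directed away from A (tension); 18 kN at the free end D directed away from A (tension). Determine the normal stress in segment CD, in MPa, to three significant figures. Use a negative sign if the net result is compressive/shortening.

19.6 MPa

Internal axial forces (sectioning from the free end, tension +): N_CD = 18 kN, N_BC = 40.7 kN, N_AB = 40.7 kN.
A_CD = 918.6 mm².
σ_CD = N_CD/A_CD = 18000/918.6 = 19.59 MPa.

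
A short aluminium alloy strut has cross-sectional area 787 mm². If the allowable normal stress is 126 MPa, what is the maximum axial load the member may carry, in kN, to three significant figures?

99.2 kN

P_max = σ_allow · A = 126 · 787 = 99160 N = 99.16 kN.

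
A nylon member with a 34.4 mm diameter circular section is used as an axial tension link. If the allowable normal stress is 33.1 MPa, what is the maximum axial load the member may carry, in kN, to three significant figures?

30.8 kN

A = 929.4 mm².
P_max = σ_allow · A = 33.1 · 929.4 = 30760 N = 30.76 kN.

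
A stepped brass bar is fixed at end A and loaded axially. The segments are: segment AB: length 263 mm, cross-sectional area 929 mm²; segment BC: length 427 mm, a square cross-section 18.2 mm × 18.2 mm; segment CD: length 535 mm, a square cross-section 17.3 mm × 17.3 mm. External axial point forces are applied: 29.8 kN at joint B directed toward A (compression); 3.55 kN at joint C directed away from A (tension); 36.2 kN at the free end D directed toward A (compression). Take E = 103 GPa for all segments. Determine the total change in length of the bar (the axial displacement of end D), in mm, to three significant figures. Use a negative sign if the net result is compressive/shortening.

-1.21 mm

Internal axial forces (sectioning from the free end, tension +): N_CD = -36.2 kN, N_BC = -32.65 kN, N_AB = -62.45 kN.
A_BC = 331.2 mm².
A_CD = 299.3 mm².
δ_AB = -62450·263/(929·103000) = -0.1716 mm
δ_BC = -32650·427/(331.2·103000) = -0.4086 mm
δ_CD = -36200·535/(299.3·103000) = -0.6283 mm
δ = Σδ_i = -1.209 mm.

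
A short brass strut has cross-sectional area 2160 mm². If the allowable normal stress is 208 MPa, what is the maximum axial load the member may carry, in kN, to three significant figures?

449 kN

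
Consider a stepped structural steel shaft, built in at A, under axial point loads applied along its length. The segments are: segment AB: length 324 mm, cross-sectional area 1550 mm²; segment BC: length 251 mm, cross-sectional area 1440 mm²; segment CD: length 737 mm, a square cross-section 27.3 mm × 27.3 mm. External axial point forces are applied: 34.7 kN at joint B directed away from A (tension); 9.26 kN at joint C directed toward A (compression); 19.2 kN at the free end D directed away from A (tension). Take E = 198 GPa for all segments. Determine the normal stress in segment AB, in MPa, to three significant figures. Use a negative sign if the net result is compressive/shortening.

28.8 MPa

Internal axial forces (sectioning from the free end, tension +): N_CD = 19.2 kN, N_BC = 9.94 kN, N_AB = 44.64 kN.
σ_AB = N_AB/A_AB = 44640/1550 = 28.8 MPa.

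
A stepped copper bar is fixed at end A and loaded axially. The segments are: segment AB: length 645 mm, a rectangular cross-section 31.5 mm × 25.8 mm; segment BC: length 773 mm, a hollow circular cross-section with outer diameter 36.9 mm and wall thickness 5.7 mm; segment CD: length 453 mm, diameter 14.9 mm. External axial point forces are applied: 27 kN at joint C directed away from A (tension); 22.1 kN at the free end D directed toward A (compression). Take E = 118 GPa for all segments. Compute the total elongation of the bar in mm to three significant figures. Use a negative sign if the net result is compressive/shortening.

Internal axial forces (sectioning from the free end, tension +): N_CD = -22.1 kN, N_BC = 4.9 kN, N_AB = 4.9 kN.
A_AB = 812.7 mm².
A_BC = 558.7 mm².
A_CD = 174.4 mm².
δ_AB = 4900·645/(812.7·118000) = 0.03296 mm
δ_BC = 4900·773/(558.7·118000) = 0.05745 mm
δ_CD = -22100·453/(174.4·118000) = -0.4866 mm
δ = Σδ_i = -0.3962 mm.

-0.396 mm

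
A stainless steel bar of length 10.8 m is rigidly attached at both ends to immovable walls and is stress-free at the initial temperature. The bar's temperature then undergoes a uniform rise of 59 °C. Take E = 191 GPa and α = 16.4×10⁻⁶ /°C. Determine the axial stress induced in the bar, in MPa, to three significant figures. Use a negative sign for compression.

Free thermal expansion αLΔT = 16.4e-6 · 10800 · 59 = 10.45 mm.
The walls impose strain ε = −(10.45)/10800 = -9.6760e-04; σ = Eε = 191000 · -9.6760e-04 = -184.8 MPa.

-185 MPa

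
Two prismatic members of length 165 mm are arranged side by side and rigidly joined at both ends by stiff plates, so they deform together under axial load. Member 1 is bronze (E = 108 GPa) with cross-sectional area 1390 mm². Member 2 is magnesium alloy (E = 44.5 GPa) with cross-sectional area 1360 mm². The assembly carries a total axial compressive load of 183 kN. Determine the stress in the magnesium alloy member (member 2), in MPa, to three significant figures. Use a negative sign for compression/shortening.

-38.7 MPa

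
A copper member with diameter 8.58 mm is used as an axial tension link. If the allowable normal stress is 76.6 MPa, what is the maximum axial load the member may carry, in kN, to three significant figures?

4.43 kN

A = 57.82 mm².
P_max = σ_allow · A = 76.6 · 57.82 = 4429 N = 4.429 kN.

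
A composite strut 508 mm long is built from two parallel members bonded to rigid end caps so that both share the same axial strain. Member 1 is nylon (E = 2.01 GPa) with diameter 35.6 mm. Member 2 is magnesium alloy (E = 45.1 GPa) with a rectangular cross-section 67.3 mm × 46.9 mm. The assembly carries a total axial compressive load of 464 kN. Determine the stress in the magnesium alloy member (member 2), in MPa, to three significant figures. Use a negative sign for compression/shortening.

-145 MPa

A_1 = 995.4 mm².
A_2 = 3156 mm².
Equal strain + equilibrium ⇒ each member carries load in proportion to AE: A₁E₁ = 2001000 N, A₂E₂ = 142400000 N, ΣAE = 144400000 N.
σ₂ = P·E₂/ΣAE = -464000·45100/144400000 = -145 MPa.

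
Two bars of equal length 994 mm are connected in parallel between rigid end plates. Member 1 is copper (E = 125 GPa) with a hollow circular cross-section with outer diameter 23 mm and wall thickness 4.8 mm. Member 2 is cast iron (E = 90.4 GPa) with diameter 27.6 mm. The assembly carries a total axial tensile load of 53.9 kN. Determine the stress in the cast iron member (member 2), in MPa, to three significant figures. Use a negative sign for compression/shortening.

55.1 MPa

A_1 = 274.4 mm².
A_2 = 598.3 mm².
Equal strain + equilibrium ⇒ each member carries load in proportion to AE: A₁E₁ = 34310000 N, A₂E₂ = 54080000 N, ΣAE = 88390000 N.
σ₂ = P·E₂/ΣAE = 53900·90400/88390000 = 55.12 MPa.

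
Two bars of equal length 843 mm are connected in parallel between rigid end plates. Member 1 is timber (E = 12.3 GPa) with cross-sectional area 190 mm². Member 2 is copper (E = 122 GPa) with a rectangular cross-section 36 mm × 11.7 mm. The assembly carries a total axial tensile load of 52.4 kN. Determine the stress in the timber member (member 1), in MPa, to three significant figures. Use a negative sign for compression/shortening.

12.0 MPa

A_2 = 421.2 mm².
Equal strain + equilibrium ⇒ each member carries load in proportion to AE: A₁E₁ = 2337000 N, A₂E₂ = 51390000 N, ΣAE = 53720000 N.
σ₁ = P·E₁/ΣAE = 52400·12300/53720000 = 12 MPa.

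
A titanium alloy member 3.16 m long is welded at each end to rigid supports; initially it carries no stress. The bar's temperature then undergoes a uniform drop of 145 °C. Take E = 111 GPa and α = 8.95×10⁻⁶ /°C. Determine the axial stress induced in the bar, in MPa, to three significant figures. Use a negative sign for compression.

144 MPa

Free thermal expansion αLΔT = 8.95e-6 · 3160 · -145 = -4.101 mm.
The walls impose strain ε = −(-4.101)/3160 = 1.2977e-03; σ = Eε = 111000 · 1.2977e-03 = 144.1 MPa.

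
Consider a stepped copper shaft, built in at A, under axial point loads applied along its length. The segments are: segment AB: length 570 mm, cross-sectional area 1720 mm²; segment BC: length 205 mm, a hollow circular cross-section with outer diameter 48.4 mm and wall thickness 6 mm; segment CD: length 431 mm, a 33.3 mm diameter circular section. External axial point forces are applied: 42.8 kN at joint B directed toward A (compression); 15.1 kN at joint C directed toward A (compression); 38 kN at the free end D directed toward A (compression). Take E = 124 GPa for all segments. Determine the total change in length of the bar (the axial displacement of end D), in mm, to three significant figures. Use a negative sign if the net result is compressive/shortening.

Internal axial forces (sectioning from the free end, tension +): N_CD = -38 kN, N_BC = -53.1 kN, N_AB = -95.9 kN.
A_BC = 799.2 mm².
A_CD = 870.9 mm².
δ_AB = -95900·570/(1720·124000) = -0.2563 mm
δ_BC = -53100·205/(799.2·124000) = -0.1098 mm
δ_CD = -38000·431/(870.9·124000) = -0.1517 mm
δ = Σδ_i = -0.5178 mm.

-0.518 mm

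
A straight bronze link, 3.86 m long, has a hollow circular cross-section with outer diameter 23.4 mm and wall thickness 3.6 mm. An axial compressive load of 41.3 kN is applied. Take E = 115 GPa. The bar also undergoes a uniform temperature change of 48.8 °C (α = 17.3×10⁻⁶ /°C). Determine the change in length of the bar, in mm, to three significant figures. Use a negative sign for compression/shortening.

-2.93 mm

A = 223.9 mm².
δ_mech = NL/(AE) = -41300·3860/(223.9·115000) = -6.19 mm.
δ_thermal = αLΔT = 17.3e-6·3860·48.8 = 3.259 mm.
δ = δ_mech + δ_thermal = -2.932 mm.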